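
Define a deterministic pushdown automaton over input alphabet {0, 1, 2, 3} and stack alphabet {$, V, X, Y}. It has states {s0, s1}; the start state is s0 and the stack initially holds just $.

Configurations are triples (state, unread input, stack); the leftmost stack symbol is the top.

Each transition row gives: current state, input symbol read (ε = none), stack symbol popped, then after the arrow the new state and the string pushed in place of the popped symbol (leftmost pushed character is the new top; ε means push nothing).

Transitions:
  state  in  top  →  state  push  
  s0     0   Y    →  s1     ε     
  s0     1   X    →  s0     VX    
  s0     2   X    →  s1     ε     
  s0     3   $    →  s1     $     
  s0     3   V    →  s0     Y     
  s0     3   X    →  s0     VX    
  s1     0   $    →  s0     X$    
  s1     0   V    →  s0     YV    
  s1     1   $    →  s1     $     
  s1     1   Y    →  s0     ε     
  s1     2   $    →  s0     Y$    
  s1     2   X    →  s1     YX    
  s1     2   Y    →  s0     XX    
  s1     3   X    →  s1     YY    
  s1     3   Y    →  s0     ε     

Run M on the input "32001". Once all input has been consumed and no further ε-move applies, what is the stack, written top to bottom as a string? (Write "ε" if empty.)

(s0, 32001, $) ⊢ (s1, 2001, $) ⊢ (s0, 001, Y$) ⊢ (s1, 01, $) ⊢ (s0, 1, X$) ⊢ (s0, ε, VX$)
All input consumed in state s0 with stack VX$.

VX$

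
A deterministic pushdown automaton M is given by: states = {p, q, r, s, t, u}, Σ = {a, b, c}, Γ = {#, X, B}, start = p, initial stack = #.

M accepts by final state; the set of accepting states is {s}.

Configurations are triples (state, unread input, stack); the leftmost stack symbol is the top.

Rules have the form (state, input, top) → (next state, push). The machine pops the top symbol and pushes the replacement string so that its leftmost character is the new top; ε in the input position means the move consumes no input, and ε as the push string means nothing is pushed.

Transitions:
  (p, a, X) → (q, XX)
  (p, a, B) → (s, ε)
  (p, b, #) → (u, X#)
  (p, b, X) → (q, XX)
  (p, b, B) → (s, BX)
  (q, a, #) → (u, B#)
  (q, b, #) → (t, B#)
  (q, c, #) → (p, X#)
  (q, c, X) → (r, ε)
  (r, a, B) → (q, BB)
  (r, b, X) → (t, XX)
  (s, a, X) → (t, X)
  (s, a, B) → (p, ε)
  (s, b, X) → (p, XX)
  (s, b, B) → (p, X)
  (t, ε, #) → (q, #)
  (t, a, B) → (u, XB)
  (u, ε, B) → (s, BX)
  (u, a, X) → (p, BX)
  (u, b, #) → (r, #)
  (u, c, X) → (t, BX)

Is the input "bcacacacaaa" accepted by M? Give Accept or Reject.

(p, bcacacacaaa, #) ⊢ (u, cacacacaaa, X#) ⊢ (t, acacacaaa, BX#) ⊢ (u, cacacaaa, XBX#) ⊢ (t, acacaaa, BXBX#) ⊢ (u, cacaaa, XBXBX#) ⊢ (t, acaaa, BXBXBX#) ⊢ (u, caaa, XBXBXBX#) ⊢ (t, aaa, BXBXBXBX#) ⊢ (u, aa, XBXBXBXBX#) ⊢ (p, a, BXBXBXBXBX#) ⊢ (s, ε, XBXBXBXBX#)
All input consumed; state s ∈ F.

Accept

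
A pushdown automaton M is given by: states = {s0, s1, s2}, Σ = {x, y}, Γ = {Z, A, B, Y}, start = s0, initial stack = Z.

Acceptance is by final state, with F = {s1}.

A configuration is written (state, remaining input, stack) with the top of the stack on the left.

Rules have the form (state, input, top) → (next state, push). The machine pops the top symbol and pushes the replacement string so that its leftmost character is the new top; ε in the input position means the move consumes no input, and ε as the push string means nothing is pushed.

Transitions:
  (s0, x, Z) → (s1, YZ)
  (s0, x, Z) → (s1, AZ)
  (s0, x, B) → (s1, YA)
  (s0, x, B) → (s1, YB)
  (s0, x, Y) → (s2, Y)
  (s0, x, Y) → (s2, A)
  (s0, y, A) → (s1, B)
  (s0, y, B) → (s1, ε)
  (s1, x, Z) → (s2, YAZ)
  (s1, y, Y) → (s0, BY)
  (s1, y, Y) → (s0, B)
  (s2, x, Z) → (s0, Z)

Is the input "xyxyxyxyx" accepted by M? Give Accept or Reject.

Accept

One accepting computation: (s0, xyxyxyxyx, Z) ⊢ (s1, yxyxyxyx, YZ) ⊢ (s0, xyxyxyx, BYZ) ⊢ (s1, yxyxyx, YAYZ) ⊢ (s0, xyxyx, BYAYZ) ⊢ (s1, yxyx, YAYAYZ) ⊢ (s0, xyx, BYAYAYZ) ⊢ (s1, yx, YAYAYAYZ) ⊢ (s0, x, BYAYAYAYZ) ⊢ (s1, ε, YAYAYAYAYZ)
All input consumed and state s1 ∈ F.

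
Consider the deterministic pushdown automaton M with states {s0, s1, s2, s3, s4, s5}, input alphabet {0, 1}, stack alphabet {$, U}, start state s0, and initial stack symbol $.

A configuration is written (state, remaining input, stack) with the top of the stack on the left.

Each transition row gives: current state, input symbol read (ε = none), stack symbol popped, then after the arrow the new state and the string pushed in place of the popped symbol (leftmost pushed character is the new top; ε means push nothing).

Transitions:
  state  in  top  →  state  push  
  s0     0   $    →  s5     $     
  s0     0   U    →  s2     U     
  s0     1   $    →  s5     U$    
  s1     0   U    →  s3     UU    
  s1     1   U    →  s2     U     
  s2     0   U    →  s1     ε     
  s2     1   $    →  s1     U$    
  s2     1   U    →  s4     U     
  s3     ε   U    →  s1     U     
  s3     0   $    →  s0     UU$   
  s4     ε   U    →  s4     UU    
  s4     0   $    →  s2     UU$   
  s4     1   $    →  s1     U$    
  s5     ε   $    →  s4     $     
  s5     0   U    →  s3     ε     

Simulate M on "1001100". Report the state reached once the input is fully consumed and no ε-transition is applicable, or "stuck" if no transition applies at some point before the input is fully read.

stuck

(s0, 1001100, $) ⊢ (s5, 001100, U$) ⊢ (s3, 01100, $) ⊢ (s0, 1100, UU$)
No transition for (s0, 1, top U); M blocks with input 1100 remaining.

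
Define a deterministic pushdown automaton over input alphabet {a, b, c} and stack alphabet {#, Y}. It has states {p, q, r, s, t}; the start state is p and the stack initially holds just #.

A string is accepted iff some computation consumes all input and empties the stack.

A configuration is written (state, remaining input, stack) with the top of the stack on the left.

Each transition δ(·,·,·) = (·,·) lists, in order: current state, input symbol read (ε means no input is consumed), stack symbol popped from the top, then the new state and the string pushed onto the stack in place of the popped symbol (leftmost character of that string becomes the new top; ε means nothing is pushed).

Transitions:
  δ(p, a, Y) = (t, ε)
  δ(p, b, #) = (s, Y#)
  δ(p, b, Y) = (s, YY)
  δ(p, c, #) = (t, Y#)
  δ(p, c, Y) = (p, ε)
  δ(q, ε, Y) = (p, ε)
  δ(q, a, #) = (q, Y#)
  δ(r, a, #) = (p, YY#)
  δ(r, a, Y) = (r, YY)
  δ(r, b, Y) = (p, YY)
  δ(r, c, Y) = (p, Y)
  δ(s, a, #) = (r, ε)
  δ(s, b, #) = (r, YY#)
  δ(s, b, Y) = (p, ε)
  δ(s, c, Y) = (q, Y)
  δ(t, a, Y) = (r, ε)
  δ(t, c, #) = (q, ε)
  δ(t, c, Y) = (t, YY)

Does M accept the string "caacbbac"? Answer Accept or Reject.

Accept

(p, caacbbac, #)
  read c, top #: go to t, push Y# → (t, aacbbac, Y#)
  read a, top Y: go to r, push ε → (r, acbbac, #)
  read a, top #: go to p, push YY# → (p, cbbac, YY#)
  read c, top Y: go to p, push ε → (p, bbac, Y#)
  read b, top Y: go to s, push YY → (s, bac, YY#)
  read b, top Y: go to p, push ε → (p, ac, Y#)
  read a, top Y: go to t, push ε → (t, c, #)
  read c, top #: go to q, push ε → (q, ε, ε)
All input consumed and the stack is empty.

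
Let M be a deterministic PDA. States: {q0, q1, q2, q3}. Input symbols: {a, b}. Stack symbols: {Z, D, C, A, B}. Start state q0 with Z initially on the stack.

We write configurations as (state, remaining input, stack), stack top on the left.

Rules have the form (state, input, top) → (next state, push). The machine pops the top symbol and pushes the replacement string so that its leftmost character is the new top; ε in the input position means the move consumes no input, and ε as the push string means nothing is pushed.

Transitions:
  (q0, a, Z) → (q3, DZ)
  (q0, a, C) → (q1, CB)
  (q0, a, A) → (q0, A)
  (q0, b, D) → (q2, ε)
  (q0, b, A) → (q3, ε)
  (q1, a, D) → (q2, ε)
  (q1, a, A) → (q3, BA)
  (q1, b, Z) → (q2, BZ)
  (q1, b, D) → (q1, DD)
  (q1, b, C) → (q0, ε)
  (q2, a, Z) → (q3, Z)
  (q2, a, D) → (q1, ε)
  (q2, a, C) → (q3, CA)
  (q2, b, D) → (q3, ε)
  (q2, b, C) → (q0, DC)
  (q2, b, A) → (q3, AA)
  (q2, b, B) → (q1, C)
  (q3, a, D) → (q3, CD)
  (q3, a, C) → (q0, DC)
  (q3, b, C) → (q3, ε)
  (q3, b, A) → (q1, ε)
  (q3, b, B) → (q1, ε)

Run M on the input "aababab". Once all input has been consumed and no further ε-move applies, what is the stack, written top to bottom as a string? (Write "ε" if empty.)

DZ

(q0, aababab, Z)
  read a, top Z: go to q3, push DZ → (q3, ababab, DZ)
  read a, top D: go to q3, push CD → (q3, babab, CDZ)
  read b, top C: go to q3, push ε → (q3, abab, DZ)
  read a, top D: go to q3, push CD → (q3, bab, CDZ)
  read b, top C: go to q3, push ε → (q3, ab, DZ)
  read a, top D: go to q3, push CD → (q3, b, CDZ)
  read b, top C: go to q3, push ε → (q3, ε, DZ)
All input consumed in state q3 with stack DZ.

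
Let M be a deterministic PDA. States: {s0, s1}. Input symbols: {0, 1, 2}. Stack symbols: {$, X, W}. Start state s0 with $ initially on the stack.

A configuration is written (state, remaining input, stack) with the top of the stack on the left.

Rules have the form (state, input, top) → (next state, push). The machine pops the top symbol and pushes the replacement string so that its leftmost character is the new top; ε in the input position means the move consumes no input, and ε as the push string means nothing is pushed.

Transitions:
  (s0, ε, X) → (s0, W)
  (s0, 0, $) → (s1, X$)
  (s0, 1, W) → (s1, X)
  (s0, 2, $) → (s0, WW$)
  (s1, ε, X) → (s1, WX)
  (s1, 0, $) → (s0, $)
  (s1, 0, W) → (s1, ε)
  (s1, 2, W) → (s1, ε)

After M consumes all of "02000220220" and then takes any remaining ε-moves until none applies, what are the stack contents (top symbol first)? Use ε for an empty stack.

WX$

(s0, 02000220220, $)
  read 0, top $: go to s1, push X$ → (s1, 2000220220, X$)
  ε-move, top X: go to s1, push WX → (s1, 2000220220, WX$)
  read 2, top W: go to s1, push ε → (s1, 000220220, X$)
  ε-move, top X: go to s1, push WX → (s1, 000220220, WX$)
  read 0, top W: go to s1, push ε → (s1, 00220220, X$)
  ε-move, top X: go to s1, push WX → (s1, 00220220, WX$)
  read 0, top W: go to s1, push ε → (s1, 0220220, X$)
  ε-move, top X: go to s1, push WX → (s1, 0220220, WX$)
  read 0, top W: go to s1, push ε → (s1, 220220, X$)
  ε-move, top X: go to s1, push WX → (s1, 220220, WX$)
  read 2, top W: go to s1, push ε → (s1, 20220, X$)
  ε-move, top X: go to s1, push WX → (s1, 20220, WX$)
  read 2, top W: go to s1, push ε → (s1, 0220, X$)
  ε-move, top X: go to s1, push WX → (s1, 0220, WX$)
  read 0, top W: go to s1, push ε → (s1, 220, X$)
  ε-move, top X: go to s1, push WX → (s1, 220, WX$)
  read 2, top W: go to s1, push ε → (s1, 20, X$)
  ε-move, top X: go to s1, push WX → (s1, 20, WX$)
  read 2, top W: go to s1, push ε → (s1, 0, X$)
  ε-move, top X: go to s1, push WX → (s1, 0, WX$)
  read 0, top W: go to s1, push ε → (s1, ε, X$)
  ε-move, top X: go to s1, push WX → (s1, ε, WX$)
All input consumed in state s1 with stack WX$.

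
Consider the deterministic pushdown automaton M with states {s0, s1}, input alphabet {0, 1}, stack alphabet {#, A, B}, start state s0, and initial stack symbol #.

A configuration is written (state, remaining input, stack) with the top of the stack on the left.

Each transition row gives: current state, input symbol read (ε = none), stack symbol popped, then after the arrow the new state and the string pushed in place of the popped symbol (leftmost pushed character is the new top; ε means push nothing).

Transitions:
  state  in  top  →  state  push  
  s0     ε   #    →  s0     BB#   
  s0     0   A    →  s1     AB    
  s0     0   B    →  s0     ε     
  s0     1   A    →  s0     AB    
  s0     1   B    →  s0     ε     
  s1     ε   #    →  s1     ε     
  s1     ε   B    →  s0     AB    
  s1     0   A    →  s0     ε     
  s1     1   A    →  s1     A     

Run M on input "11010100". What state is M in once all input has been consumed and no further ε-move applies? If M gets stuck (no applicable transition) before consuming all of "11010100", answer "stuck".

(s0, 11010100, #)
  ε-move, top #: go to s0, push BB# → (s0, 11010100, BB#)
  read 1, top B: go to s0, push ε → (s0, 1010100, B#)
  read 1, top B: go to s0, push ε → (s0, 010100, #)
  ε-move, top #: go to s0, push BB# → (s0, 010100, BB#)
  read 0, top B: go to s0, push ε → (s0, 10100, B#)
  read 1, top B: go to s0, push ε → (s0, 0100, #)
  ε-move, top #: go to s0, push BB# → (s0, 0100, BB#)
  read 0, top B: go to s0, push ε → (s0, 100, B#)
  read 1, top B: go to s0, push ε → (s0, 00, #)
  ε-move, top #: go to s0, push BB# → (s0, 00, BB#)
  read 0, top B: go to s0, push ε → (s0, 0, B#)
  read 0, top B: go to s0, push ε → (s0, ε, #)
  ε-move, top #: go to s0, push BB# → (s0, ε, BB#)
All input consumed; M is in state s0.

s0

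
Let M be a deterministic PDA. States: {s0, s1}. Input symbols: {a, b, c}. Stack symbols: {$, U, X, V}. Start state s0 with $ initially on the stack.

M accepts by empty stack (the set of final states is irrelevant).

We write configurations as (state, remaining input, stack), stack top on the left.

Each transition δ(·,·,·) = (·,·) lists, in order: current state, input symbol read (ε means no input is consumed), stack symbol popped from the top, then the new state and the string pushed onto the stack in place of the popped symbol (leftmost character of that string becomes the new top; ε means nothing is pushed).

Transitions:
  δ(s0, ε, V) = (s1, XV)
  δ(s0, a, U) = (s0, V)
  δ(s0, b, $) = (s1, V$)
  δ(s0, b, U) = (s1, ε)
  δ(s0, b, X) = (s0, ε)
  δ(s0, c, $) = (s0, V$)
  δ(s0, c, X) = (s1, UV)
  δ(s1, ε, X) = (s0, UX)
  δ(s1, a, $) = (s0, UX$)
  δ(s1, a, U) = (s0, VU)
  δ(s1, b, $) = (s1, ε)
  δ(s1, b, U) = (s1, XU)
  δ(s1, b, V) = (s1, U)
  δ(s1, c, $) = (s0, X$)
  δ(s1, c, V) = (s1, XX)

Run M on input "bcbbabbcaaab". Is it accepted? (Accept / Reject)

(s0, bcbbabbcaaab, $) ⊢ (s1, cbbabbcaaab, V$) ⊢ (s1, bbabbcaaab, XX$) ⊢ (s0, bbabbcaaab, UXX$) ⊢ (s1, babbcaaab, XX$) ⊢ (s0, babbcaaab, UXX$) ⊢ (s1, abbcaaab, XX$) ⊢ (s0, abbcaaab, UXX$) ⊢ (s0, bbcaaab, VXX$) ⊢ (s1, bbcaaab, XVXX$) ⊢ (s0, bbcaaab, UXVXX$) ⊢ (s1, bcaaab, XVXX$) ⊢ (s0, bcaaab, UXVXX$) ⊢ (s1, caaab, XVXX$) ⊢ (s0, caaab, UXVXX$)
No transition applies at (s0, caaab, UXVXX$); input not fully consumed.

Reject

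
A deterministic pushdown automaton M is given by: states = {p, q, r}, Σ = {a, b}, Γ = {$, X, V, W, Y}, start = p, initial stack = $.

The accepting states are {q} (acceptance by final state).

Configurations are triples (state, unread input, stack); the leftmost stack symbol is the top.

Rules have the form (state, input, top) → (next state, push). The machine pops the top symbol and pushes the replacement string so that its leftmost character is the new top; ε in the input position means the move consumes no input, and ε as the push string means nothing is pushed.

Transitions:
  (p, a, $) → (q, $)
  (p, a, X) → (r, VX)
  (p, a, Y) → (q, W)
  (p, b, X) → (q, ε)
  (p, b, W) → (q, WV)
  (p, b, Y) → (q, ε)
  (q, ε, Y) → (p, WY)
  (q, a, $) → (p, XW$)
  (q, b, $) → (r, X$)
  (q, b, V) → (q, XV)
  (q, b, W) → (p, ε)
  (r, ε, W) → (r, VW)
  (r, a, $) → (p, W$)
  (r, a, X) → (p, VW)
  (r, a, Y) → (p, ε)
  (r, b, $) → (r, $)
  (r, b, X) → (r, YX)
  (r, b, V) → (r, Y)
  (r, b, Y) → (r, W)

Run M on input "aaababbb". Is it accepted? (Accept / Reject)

(p, aaababbb, $) ⊢ (q, aababbb, $) ⊢ (p, ababbb, XW$) ⊢ (r, babbb, VXW$) ⊢ (r, abbb, YXW$) ⊢ (p, bbb, XW$) ⊢ (q, bb, W$) ⊢ (p, b, $)
No transition applies at (p, b, $); input not fully consumed.

Reject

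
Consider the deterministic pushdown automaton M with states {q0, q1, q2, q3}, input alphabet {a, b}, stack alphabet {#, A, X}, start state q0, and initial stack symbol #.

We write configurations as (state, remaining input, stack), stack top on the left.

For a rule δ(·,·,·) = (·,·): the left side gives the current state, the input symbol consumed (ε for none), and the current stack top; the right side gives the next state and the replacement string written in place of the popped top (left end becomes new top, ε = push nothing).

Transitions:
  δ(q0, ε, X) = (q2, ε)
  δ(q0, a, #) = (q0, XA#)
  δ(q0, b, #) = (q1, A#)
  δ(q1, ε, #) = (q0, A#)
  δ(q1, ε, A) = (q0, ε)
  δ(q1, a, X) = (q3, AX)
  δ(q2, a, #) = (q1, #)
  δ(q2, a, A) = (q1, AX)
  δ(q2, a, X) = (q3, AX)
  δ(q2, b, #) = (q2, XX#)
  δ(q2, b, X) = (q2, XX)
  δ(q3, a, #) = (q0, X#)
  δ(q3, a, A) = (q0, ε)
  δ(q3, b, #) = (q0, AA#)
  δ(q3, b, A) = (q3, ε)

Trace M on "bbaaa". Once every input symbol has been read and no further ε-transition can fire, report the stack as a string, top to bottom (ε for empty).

(q0, bbaaa, #) ⊢ (q1, baaa, A#) ⊢ (q0, baaa, #) ⊢ (q1, aaa, A#) ⊢ (q0, aaa, #) ⊢ (q0, aa, XA#) ⊢ (q2, aa, A#) ⊢ (q1, a, AX#) ⊢ (q0, a, X#) ⊢ (q2, a, #) ⊢ (q1, ε, #) ⊢ (q0, ε, A#)
All input consumed in state q0 with stack A#.

A#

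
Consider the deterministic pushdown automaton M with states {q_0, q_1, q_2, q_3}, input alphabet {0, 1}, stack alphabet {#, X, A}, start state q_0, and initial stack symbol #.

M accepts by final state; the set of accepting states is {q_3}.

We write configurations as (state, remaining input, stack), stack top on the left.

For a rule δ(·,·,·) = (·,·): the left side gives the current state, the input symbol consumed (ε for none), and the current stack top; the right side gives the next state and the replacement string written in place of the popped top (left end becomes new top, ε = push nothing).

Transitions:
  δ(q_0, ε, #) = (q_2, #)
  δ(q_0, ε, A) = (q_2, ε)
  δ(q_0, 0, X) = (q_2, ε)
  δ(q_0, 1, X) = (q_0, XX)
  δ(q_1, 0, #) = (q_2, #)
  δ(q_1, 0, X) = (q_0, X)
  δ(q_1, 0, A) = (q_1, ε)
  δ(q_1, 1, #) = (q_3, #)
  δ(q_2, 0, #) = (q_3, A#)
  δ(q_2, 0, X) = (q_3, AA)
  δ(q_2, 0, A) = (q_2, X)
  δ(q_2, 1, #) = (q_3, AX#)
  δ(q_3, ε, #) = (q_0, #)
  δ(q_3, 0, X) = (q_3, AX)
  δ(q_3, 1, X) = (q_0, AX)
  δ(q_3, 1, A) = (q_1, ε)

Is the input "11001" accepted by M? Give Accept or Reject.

(q_0, 11001, #)
  ε-move, top #: go to q_2, push # → (q_2, 11001, #)
  read 1, top #: go to q_3, push AX# → (q_3, 1001, AX#)
  read 1, top A: go to q_1, push ε → (q_1, 001, X#)
  read 0, top X: go to q_0, push X → (q_0, 01, X#)
  read 0, top X: go to q_2, push ε → (q_2, 1, #)
  read 1, top #: go to q_3, push AX# → (q_3, ε, AX#)
All input consumed; state q_3 ∈ F.

Accept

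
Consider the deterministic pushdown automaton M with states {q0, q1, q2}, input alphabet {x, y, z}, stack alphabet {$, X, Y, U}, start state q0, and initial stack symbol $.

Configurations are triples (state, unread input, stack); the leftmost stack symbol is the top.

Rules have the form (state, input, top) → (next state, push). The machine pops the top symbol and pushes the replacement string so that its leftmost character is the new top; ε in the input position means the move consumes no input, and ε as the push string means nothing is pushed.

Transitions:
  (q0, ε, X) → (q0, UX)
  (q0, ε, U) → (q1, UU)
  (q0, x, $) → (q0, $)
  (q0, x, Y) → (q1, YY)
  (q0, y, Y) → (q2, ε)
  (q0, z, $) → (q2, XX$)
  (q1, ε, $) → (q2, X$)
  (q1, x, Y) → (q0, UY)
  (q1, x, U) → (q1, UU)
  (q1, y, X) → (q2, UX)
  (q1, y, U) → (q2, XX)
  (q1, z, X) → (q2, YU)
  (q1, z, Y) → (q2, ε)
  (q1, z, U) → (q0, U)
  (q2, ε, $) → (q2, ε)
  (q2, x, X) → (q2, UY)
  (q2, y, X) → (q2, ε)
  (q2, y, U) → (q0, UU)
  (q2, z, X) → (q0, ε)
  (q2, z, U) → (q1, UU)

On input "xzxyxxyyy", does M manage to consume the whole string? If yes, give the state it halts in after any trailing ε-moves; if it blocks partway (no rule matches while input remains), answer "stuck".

q2

(q0, xzxyxxyyy, $) ⊢ (q0, zxyxxyyy, $) ⊢ (q2, xyxxyyy, XX$) ⊢ (q2, yxxyyy, UYX$) ⊢ (q0, xxyyy, UUYX$) ⊢ (q1, xxyyy, UUUYX$) ⊢ (q1, xyyy, UUUUYX$) ⊢ (q1, yyy, UUUUUYX$) ⊢ (q2, yy, XXUUUUYX$) ⊢ (q2, y, XUUUUYX$) ⊢ (q2, ε, UUUUYX$)
All input consumed; M is in state q2.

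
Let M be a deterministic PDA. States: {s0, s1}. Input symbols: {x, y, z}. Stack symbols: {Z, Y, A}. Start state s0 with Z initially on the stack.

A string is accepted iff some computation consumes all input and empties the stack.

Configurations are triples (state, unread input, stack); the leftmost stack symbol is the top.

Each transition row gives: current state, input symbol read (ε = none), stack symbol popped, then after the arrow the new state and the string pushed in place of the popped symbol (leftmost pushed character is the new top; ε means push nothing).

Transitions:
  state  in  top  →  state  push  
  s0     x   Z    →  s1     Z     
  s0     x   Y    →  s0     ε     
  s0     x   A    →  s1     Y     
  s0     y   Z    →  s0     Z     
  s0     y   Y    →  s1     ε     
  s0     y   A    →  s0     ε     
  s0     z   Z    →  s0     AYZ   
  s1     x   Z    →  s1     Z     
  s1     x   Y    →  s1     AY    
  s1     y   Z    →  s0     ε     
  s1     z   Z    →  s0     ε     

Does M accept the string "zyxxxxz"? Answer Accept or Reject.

Accept

(s0, zyxxxxz, Z) ⊢ (s0, yxxxxz, AYZ) ⊢ (s0, xxxxz, YZ) ⊢ (s0, xxxz, Z) ⊢ (s1, xxz, Z) ⊢ (s1, xz, Z) ⊢ (s1, z, Z) ⊢ (s0, ε, ε)
All input consumed and the stack is empty.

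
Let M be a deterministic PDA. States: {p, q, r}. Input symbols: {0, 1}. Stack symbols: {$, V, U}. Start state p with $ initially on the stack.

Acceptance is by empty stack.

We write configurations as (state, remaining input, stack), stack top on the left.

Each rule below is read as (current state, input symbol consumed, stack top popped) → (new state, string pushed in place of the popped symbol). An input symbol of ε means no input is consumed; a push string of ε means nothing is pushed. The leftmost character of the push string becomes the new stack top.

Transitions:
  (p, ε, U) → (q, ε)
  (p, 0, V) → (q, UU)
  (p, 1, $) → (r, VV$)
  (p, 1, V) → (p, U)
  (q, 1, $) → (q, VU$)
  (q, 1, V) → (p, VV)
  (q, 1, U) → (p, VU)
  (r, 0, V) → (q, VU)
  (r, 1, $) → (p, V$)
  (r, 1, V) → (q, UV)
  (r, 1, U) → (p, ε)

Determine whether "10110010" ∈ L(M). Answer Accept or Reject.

Reject

(p, 10110010, $)
  read 1, top $: go to r, push VV$ → (r, 0110010, VV$)
  read 0, top V: go to q, push VU → (q, 110010, VUV$)
  read 1, top V: go to p, push VV → (p, 10010, VVUV$)
  read 1, top V: go to p, push U → (p, 0010, UVUV$)
  ε-move, top U: go to q, push ε → (q, 0010, VUV$)
No transition applies at (q, 0010, VUV$); input not fully consumed.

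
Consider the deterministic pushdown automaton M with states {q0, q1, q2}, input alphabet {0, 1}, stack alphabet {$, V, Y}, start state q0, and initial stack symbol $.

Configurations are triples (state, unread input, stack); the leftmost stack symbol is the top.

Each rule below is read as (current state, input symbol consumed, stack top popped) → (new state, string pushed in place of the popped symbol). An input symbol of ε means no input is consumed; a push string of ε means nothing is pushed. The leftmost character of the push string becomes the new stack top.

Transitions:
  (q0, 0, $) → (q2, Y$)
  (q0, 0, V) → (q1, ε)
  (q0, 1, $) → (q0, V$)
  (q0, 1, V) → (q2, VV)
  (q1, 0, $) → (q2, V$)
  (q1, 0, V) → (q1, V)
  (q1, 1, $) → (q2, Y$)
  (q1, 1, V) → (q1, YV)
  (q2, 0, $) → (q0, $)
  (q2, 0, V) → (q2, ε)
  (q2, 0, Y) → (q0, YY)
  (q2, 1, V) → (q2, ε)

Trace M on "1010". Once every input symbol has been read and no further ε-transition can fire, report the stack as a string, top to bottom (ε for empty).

(q0, 1010, $)
  read 1, top $: go to q0, push V$ → (q0, 010, V$)
  read 0, top V: go to q1, push ε → (q1, 10, $)
  read 1, top $: go to q2, push Y$ → (q2, 0, Y$)
  read 0, top Y: go to q0, push YY → (q0, ε, YY$)
All input consumed in state q0 with stack YY$.

YY$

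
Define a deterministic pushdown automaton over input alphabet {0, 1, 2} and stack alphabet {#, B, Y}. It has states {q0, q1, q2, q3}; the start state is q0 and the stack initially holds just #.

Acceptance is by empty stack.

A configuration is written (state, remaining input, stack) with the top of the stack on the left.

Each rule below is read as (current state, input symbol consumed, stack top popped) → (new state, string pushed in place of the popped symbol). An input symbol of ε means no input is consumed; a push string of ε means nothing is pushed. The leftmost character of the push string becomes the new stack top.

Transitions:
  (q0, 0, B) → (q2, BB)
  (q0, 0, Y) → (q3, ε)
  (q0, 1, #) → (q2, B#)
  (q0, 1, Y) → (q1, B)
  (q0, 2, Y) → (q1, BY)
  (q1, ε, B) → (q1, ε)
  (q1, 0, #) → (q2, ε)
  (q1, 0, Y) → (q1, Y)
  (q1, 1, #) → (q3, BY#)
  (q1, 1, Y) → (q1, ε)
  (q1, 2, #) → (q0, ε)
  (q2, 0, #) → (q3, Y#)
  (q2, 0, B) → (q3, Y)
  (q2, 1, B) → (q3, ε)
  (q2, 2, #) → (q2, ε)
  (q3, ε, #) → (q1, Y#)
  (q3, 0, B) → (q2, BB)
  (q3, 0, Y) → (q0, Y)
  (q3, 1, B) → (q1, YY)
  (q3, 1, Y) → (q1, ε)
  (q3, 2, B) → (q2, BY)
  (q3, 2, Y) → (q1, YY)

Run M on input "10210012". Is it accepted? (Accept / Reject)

(q0, 10210012, #)
  read 1, top #: go to q2, push B# → (q2, 0210012, B#)
  read 0, top B: go to q3, push Y → (q3, 210012, Y#)
  read 2, top Y: go to q1, push YY → (q1, 10012, YY#)
  read 1, top Y: go to q1, push ε → (q1, 0012, Y#)
  read 0, top Y: go to q1, push Y → (q1, 012, Y#)
  read 0, top Y: go to q1, push Y → (q1, 12, Y#)
  read 1, top Y: go to q1, push ε → (q1, 2, #)
  read 2, top #: go to q0, push ε → (q0, ε, ε)
All input consumed and the stack is empty.

Accept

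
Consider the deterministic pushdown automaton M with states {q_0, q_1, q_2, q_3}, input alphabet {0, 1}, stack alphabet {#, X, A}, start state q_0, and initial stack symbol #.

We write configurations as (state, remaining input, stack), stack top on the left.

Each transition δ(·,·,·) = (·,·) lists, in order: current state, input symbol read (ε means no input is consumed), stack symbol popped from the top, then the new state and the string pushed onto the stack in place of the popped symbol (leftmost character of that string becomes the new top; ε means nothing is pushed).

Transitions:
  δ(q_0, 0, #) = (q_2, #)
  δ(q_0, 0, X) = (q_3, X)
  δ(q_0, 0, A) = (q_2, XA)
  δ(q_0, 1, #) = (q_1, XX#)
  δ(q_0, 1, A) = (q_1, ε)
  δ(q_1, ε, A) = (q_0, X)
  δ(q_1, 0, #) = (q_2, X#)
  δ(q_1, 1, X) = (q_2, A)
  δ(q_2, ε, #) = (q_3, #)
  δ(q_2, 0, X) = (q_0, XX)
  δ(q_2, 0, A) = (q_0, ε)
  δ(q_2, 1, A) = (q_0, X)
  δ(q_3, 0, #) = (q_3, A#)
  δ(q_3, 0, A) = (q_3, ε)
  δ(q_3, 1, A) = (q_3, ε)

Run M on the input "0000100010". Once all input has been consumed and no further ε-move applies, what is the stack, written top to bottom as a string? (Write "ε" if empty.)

(q_0, 0000100010, #) ⊢ (q_2, 000100010, #) ⊢ (q_3, 000100010, #) ⊢ (q_3, 00100010, A#) ⊢ (q_3, 0100010, #) ⊢ (q_3, 100010, A#) ⊢ (q_3, 00010, #) ⊢ (q_3, 0010, A#) ⊢ (q_3, 010, #) ⊢ (q_3, 10, A#) ⊢ (q_3, 0, #) ⊢ (q_3, ε, A#)
All input consumed in state q_3 with stack A#.

A#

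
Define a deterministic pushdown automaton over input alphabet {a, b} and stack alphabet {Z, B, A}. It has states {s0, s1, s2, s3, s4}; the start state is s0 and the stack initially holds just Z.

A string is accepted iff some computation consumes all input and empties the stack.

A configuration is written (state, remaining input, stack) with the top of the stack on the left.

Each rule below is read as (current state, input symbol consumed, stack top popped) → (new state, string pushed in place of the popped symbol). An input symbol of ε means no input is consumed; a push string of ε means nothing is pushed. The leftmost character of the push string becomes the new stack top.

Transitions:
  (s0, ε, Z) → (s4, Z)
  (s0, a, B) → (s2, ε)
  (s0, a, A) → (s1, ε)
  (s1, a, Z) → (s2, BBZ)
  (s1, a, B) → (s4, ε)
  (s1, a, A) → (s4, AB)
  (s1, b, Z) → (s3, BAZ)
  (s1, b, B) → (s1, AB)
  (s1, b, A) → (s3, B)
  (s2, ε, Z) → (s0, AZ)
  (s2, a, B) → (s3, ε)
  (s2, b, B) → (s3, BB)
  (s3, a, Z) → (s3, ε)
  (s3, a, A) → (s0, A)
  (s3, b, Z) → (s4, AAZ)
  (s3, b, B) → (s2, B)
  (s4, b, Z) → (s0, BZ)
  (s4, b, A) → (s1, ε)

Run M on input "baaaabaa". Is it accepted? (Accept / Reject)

(s0, baaaabaa, Z) ⊢ (s4, baaaabaa, Z) ⊢ (s0, aaaabaa, BZ) ⊢ (s2, aaabaa, Z) ⊢ (s0, aaabaa, AZ) ⊢ (s1, aabaa, Z) ⊢ (s2, abaa, BBZ) ⊢ (s3, baa, BZ) ⊢ (s2, aa, BZ) ⊢ (s3, a, Z) ⊢ (s3, ε, ε)
All input consumed and the stack is empty.

Accept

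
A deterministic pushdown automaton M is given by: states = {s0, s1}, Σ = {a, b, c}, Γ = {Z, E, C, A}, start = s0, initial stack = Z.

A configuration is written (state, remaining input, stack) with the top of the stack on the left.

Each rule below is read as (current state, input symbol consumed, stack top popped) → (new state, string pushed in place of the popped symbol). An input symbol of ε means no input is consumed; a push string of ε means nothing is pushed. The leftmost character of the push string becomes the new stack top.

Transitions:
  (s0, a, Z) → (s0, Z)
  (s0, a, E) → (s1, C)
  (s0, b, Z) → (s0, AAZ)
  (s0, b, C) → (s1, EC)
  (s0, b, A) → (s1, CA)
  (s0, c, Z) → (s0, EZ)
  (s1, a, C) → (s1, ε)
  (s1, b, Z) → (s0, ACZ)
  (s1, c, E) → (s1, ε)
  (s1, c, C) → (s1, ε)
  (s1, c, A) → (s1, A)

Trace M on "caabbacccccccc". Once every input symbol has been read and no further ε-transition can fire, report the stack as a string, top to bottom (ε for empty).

ACZ

(s0, caabbacccccccc, Z)
  read c, top Z: go to s0, push EZ → (s0, aabbacccccccc, EZ)
  read a, top E: go to s1, push C → (s1, abbacccccccc, CZ)
  read a, top C: go to s1, push ε → (s1, bbacccccccc, Z)
  read b, top Z: go to s0, push ACZ → (s0, bacccccccc, ACZ)
  read b, top A: go to s1, push CA → (s1, acccccccc, CACZ)
  read a, top C: go to s1, push ε → (s1, cccccccc, ACZ)
  read c, top A: go to s1, push A → (s1, ccccccc, ACZ)
  read c, top A: go to s1, push A → (s1, cccccc, ACZ)
  read c, top A: go to s1, push A → (s1, ccccc, ACZ)
  read c, top A: go to s1, push A → (s1, cccc, ACZ)
  read c, top A: go to s1, push A → (s1, ccc, ACZ)
  read c, top A: go to s1, push A → (s1, cc, ACZ)
  read c, top A: go to s1, push A → (s1, c, ACZ)
  read c, top A: go to s1, push A → (s1, ε, ACZ)
All input consumed in state s1 with stack ACZ.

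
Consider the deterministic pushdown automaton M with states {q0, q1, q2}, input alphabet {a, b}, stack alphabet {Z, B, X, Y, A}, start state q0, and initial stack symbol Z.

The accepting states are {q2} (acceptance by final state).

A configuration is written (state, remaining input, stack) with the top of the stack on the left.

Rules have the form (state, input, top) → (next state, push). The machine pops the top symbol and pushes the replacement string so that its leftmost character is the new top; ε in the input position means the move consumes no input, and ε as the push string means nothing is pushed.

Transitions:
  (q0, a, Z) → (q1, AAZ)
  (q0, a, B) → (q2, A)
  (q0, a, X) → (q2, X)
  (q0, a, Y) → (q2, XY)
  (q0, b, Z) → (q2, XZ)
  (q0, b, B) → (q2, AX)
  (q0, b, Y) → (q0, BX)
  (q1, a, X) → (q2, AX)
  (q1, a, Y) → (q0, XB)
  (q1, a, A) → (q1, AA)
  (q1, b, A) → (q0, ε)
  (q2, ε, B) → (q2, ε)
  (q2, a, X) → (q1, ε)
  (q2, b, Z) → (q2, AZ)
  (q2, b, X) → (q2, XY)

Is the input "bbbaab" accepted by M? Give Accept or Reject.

(q0, bbbaab, Z)
  read b, top Z: go to q2, push XZ → (q2, bbaab, XZ)
  read b, top X: go to q2, push XY → (q2, baab, XYZ)
  read b, top X: go to q2, push XY → (q2, aab, XYYZ)
  read a, top X: go to q1, push ε → (q1, ab, YYZ)
  read a, top Y: go to q0, push XB → (q0, b, XBYZ)
No transition applies at (q0, b, XBYZ); input not fully consumed.

Reject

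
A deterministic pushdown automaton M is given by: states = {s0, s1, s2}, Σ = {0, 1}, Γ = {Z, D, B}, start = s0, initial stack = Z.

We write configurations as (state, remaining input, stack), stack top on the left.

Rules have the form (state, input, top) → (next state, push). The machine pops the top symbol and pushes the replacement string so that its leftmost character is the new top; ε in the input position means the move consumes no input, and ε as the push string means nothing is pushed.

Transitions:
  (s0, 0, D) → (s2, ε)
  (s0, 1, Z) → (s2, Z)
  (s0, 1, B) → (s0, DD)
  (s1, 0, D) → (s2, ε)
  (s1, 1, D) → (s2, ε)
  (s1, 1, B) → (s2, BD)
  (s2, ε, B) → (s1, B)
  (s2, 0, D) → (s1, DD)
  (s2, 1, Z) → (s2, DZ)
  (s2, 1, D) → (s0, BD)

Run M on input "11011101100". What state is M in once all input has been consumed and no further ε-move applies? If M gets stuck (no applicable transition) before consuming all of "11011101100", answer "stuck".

(s0, 11011101100, Z)
  read 1, top Z: go to s2, push Z → (s2, 1011101100, Z)
  read 1, top Z: go to s2, push DZ → (s2, 011101100, DZ)
  read 0, top D: go to s1, push DD → (s1, 11101100, DDZ)
  read 1, top D: go to s2, push ε → (s2, 1101100, DZ)
  read 1, top D: go to s0, push BD → (s0, 101100, BDZ)
  read 1, top B: go to s0, push DD → (s0, 01100, DDDZ)
  read 0, top D: go to s2, push ε → (s2, 1100, DDZ)
  read 1, top D: go to s0, push BD → (s0, 100, BDDZ)
  read 1, top B: go to s0, push DD → (s0, 00, DDDDZ)
  read 0, top D: go to s2, push ε → (s2, 0, DDDZ)
  read 0, top D: go to s1, push DD → (s1, ε, DDDDZ)
All input consumed; M is in state s1.

s1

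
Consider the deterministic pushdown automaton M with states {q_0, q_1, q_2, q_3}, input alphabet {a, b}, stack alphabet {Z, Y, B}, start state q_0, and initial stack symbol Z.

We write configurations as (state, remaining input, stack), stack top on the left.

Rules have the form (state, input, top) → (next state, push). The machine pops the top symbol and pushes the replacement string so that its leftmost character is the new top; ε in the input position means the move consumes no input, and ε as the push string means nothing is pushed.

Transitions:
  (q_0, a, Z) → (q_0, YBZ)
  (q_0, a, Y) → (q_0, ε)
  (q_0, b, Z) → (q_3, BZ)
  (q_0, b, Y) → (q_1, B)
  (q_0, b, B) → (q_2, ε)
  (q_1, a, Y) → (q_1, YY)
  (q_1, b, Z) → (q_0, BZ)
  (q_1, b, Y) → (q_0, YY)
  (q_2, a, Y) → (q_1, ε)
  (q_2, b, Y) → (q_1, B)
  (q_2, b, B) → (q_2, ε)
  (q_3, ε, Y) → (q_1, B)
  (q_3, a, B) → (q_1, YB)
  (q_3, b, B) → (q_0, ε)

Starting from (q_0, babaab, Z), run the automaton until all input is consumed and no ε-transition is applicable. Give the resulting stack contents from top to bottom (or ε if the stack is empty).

Z

(q_0, babaab, Z)
  read b, top Z: go to q_3, push BZ → (q_3, abaab, BZ)
  read a, top B: go to q_1, push YB → (q_1, baab, YBZ)
  read b, top Y: go to q_0, push YY → (q_0, aab, YYBZ)
  read a, top Y: go to q_0, push ε → (q_0, ab, YBZ)
  read a, top Y: go to q_0, push ε → (q_0, b, BZ)
  read b, top B: go to q_2, push ε → (q_2, ε, Z)
All input consumed in state q_2 with stack Z.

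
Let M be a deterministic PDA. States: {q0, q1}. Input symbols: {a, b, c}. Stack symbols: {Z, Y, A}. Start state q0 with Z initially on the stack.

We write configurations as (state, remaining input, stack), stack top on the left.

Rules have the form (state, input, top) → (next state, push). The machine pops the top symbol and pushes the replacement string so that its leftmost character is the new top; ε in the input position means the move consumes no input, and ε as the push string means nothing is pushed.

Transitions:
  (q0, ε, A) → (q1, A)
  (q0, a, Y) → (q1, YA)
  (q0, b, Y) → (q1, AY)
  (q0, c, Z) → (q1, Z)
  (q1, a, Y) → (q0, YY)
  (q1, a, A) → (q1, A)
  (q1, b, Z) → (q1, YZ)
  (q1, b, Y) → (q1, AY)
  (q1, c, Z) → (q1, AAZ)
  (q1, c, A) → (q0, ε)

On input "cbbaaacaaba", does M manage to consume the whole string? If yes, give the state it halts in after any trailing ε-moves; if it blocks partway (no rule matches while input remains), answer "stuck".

(q0, cbbaaacaaba, Z) ⊢ (q1, bbaaacaaba, Z) ⊢ (q1, baaacaaba, YZ) ⊢ (q1, aaacaaba, AYZ) ⊢ (q1, aacaaba, AYZ) ⊢ (q1, acaaba, AYZ) ⊢ (q1, caaba, AYZ) ⊢ (q0, aaba, YZ) ⊢ (q1, aba, YAZ) ⊢ (q0, ba, YYAZ) ⊢ (q1, a, AYYAZ) ⊢ (q1, ε, AYYAZ)
All input consumed; M is in state q1.

q1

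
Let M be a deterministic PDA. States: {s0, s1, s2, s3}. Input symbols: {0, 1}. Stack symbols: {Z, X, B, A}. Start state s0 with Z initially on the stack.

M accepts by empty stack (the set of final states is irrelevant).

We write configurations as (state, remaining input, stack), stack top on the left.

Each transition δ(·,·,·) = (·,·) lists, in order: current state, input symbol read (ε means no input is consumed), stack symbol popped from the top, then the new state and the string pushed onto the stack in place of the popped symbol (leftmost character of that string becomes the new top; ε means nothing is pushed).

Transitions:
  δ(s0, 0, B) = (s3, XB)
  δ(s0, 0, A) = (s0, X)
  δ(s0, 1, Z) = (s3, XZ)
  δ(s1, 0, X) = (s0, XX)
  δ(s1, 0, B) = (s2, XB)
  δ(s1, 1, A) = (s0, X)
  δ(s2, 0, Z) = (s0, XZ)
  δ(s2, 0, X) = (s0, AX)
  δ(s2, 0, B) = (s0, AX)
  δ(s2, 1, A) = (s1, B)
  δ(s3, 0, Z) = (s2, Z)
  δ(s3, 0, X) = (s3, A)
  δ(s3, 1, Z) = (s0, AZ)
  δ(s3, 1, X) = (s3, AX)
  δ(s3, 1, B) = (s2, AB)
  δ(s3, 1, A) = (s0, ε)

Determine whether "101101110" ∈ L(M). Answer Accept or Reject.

Reject

(s0, 101101110, Z) ⊢ (s3, 01101110, XZ) ⊢ (s3, 1101110, AZ) ⊢ (s0, 101110, Z) ⊢ (s3, 01110, XZ) ⊢ (s3, 1110, AZ) ⊢ (s0, 110, Z) ⊢ (s3, 10, XZ) ⊢ (s3, 0, AXZ)
No transition applies at (s3, 0, AXZ); input not fully consumed.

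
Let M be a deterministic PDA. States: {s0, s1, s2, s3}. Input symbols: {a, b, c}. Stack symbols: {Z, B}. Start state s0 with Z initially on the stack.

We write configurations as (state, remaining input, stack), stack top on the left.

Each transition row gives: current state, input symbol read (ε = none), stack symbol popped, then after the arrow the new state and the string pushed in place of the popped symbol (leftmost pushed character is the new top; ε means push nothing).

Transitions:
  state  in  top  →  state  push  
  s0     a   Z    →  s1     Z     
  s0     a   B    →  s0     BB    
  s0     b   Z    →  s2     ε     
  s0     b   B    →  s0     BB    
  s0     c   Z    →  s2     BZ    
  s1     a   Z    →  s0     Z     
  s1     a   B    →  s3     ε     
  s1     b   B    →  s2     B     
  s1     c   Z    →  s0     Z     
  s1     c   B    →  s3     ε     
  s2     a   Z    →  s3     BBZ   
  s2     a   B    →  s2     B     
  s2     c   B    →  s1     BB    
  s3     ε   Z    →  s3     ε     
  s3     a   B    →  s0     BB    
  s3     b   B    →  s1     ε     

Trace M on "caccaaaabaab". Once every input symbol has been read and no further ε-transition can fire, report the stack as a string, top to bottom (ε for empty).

(s0, caccaaaabaab, Z)
  read c, top Z: go to s2, push BZ → (s2, accaaaabaab, BZ)
  read a, top B: go to s2, push B → (s2, ccaaaabaab, BZ)
  read c, top B: go to s1, push BB → (s1, caaaabaab, BBZ)
  read c, top B: go to s3, push ε → (s3, aaaabaab, BZ)
  read a, top B: go to s0, push BB → (s0, aaabaab, BBZ)
  read a, top B: go to s0, push BB → (s0, aabaab, BBBZ)
  read a, top B: go to s0, push BB → (s0, abaab, BBBBZ)
  read a, top B: go to s0, push BB → (s0, baab, BBBBBZ)
  read b, top B: go to s0, push BB → (s0, aab, BBBBBBZ)
  read a, top B: go to s0, push BB → (s0, ab, BBBBBBBZ)
  read a, top B: go to s0, push BB → (s0, b, BBBBBBBBZ)
  read b, top B: go to s0, push BB → (s0, ε, BBBBBBBBBZ)
All input consumed in state s0 with stack BBBBBBBBBZ.

BBBBBBBBBZ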